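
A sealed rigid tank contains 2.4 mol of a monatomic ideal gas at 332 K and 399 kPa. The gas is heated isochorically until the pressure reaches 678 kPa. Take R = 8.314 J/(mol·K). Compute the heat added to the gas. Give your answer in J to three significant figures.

Constant volume ⇒ W = 0, so Q = ΔU = nCᵥΔT with Cᵥ = 3R/2 = 12.47 J/(mol·K).
At constant V, T₂/T₁ = P₂/P₁ ⇒ ΔT = T₁(P₂/P₁ − 1) = 332·(678/399 − 1) = 232.2 K.
ΔU = (2.4)(12.47)(232.2) = 6948 J.

Q ≈ 6950 J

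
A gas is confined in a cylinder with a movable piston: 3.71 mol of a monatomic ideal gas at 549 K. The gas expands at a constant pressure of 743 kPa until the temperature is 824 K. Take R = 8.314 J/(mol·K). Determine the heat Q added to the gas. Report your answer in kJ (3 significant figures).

Isobaric: W = nRΔT = (3.71)(8.314)(275) = 8482 J.
ΔU = nCᵥΔT with Cᵥ = 3R/2: ΔU = (3.71)(12.47)(275) = 12724 J.
Q = ΔU + W = 12724 + 8482 = 21206 J.

Q ≈ 21.2 kJ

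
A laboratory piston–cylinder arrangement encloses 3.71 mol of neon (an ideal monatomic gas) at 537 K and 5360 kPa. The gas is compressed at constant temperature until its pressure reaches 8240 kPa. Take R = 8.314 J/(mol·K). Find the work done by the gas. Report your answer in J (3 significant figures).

W ≈ -7120 J

Isothermal process: W = nRT ln(V₂/V₁) = nRT ln(P₁/P₂).
W = (3.71)(8.314)(537) × ln(5360/8240)
  = 16564 × ln(0.6505) = 16564 × -0.43
W_by_gas = -7123 J.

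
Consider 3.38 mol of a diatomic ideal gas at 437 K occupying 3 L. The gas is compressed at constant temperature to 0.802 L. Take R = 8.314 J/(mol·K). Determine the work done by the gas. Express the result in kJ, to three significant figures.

Isothermal: W = nRT ln(V₂/V₁).
W = (3.38)(8.314)(437) × ln(0.802/3)
  = 12280 × -1.319
W_by_gas = -16201 J.

W ≈ -16.2 kJ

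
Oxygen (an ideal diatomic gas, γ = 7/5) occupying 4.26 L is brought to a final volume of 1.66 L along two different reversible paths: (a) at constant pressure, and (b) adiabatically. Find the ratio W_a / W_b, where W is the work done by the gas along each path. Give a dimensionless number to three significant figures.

W_a / W_b ≈ 0.533

Path (a) isobaric: W = P₁(V₂ − V₁) → W_a/(P₁V₁) = -0.6103.
Path (b) adiabatic: W = P₁V₁(1 − (V₁/V₂)^(γ−1))/(γ−1) → W_b/(P₁V₁) = -1.145.
W_a / W_b = -0.6103 / -1.145 = 0.5332.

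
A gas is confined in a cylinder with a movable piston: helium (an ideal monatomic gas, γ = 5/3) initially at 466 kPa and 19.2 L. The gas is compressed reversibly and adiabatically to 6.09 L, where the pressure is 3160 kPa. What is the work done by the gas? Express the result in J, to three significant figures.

W ≈ -15400 J

Adiabatic: W = (P₁V₁ − P₂V₂)/(γ − 1) with γ = 5/3.
P₁V₁ = 8947 J, P₂V₂ = 19244 J.
W = (8947 − 19244) / 0.6667 = -15446 J.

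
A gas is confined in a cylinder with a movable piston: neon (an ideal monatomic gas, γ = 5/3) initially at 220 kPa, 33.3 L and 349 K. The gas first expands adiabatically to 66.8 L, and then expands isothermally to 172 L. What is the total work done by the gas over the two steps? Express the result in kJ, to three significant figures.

W_total ≈ 8.44 kJ

Step 1 (adiabatic): W = (P₁V₁ − P₂V₂)/(γ−1) = (7326 − 4606)/0.667 = 4080 J.
After step 1: P = 68.95 kPa, V = 66.8 L, T = 219.4 K.
Step 2 (isothermal): W = P₁V₁ ln(V₂/V₁) = (4606) ln(172/66.8) = 4356 J.
W_total = 4080 + 4356 = 8436 J.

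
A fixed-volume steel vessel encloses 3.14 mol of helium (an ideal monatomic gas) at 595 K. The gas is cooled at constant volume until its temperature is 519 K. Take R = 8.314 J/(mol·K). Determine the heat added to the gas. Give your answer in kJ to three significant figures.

Constant volume ⇒ W = 0, so Q = ΔU = nCᵥΔT with Cᵥ = 3R/2 = 12.47 J/(mol·K).
ΔU = (3.14)(12.47)(519 − 595) = -2976 J.

Q ≈ -2.98 kJ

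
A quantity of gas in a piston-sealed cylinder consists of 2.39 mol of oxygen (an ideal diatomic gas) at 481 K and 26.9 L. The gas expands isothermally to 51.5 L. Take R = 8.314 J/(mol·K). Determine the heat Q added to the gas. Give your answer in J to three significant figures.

Q ≈ 6210 J

Isothermal ⇒ ΔU = 0, so Q = W = nRT ln(V₂/V₁).
Q = (2.39)(8.314)(481) ln(51.5/26.9) = 9558 × 0.6495 = 6207 J.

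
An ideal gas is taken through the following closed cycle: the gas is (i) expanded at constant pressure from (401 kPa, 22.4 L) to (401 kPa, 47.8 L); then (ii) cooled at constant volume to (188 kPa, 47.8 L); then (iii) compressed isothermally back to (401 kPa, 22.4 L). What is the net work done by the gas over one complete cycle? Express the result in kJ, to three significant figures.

Leg (i): W = PΔV = (401)(47.8 − 22.4) = 10185 J.
Leg (ii): W = 0.
Leg (iii): W = PᵢVᵢ ln(V_f/Vᵢ) = (8986) ln(22.4/47.8) = -6811 J.
W_net = 10185 − 6811 = 3374 J.

W_net ≈ 3.37 kJ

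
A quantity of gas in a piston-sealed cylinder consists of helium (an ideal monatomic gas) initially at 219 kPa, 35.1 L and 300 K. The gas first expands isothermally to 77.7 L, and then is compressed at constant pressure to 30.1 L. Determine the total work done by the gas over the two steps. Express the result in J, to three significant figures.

Step 1 (isothermal): W = P₁V₁ ln(V₂/V₁) = (7687) ln(77.7/35.1) = 6108 J.
After step 1: P = 98.93 kPa, V = 77.7 L, T = 300 K.
Step 2 (isobaric): W = PΔV = (98.93 kPa)(30.1 − 77.7 L) = -4709 J.
W_total = 6108 − 4709 = 1399 J.

W_total ≈ 1400 J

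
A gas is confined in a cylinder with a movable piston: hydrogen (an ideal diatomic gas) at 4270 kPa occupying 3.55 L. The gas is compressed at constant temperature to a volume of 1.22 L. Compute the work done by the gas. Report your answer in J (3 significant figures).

Isothermal: W = nRT ln(V₂/V₁) = P₁V₁ ln(V₂/V₁).
P₁V₁ = (4270 kPa)(3.55 L) = 15158 J.
W = 15158 × ln(1.22/3.55) = 15158 × -1.068
W_by_gas = -16191 J.

W ≈ -16200 J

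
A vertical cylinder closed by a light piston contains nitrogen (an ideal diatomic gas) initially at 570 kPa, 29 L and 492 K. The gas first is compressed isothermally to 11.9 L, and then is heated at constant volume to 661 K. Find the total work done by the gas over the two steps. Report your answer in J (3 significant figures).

W_total ≈ -14700 J

Step 1 (isothermal): W = P₁V₁ ln(V₂/V₁) = (16530) ln(11.9/29) = -14724 J.
Step 2 (isochoric): W = 0 (constant volume).
W_total = -14724 + 0 = -14724 J.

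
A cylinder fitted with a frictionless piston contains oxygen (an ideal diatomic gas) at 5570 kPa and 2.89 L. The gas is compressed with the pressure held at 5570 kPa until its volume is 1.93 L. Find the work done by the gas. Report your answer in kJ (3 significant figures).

Isobaric: W = P ΔV.
W = (5570 kPa)(1.93 − 2.89 L) = (5570)(-0.96) = -5347 J.

W ≈ -5.35 kJ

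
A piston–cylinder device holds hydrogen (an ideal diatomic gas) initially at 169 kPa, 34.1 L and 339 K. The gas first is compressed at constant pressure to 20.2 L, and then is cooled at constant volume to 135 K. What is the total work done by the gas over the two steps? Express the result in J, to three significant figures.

W_total ≈ -2350 J

Step 1 (isobaric): W = PΔV = (169 kPa)(20.2 − 34.1 L) = -2349 J.
Step 2 (isochoric): W = 0 (constant volume).
W_total = -2349 + 0 = -2349 J.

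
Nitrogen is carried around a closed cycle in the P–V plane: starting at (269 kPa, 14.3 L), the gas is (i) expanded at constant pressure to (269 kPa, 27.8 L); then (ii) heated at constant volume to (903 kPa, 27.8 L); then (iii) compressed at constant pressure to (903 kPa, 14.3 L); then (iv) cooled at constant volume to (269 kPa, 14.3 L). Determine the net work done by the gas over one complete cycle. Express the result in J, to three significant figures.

W_net ≈ -8560 J

Constant-volume legs do no work.
W(i) = (269)(27.8 − 14.3) = 3632 J; W(iii) = (903)(14.3 − 27.8) = -12190 J.
W_net = 3632 − 12190 = -8559 J (the counter-clockwise enclosed area).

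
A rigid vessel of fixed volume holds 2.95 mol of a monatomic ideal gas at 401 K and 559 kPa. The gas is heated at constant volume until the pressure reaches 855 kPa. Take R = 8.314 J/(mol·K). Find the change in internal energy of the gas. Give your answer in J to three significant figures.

Constant volume ⇒ W = 0, so Q = ΔU = nCᵥΔT with Cᵥ = 3R/2 = 12.47 J/(mol·K).
At constant V, T₂/T₁ = P₂/P₁ ⇒ ΔT = T₁(P₂/P₁ − 1) = 401·(855/559 − 1) = 212.3 K.
ΔU = (2.95)(12.47)(212.3) = 7812 J.

ΔU ≈ 7810 J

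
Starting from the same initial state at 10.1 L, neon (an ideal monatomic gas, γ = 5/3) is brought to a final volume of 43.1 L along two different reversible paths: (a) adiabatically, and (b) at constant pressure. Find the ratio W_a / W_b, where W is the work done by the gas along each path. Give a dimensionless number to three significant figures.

Path (a) adiabatic: W = P₁V₁(1 − (V₁/V₂)^(γ−1))/(γ−1) → W_a/(P₁V₁) = 0.9299.
Path (b) isobaric: W = P₁(V₂ − V₁) → W_b/(P₁V₁) = 3.267.
W_a / W_b = 0.9299 / 3.267 = 0.2846.

W_a / W_b ≈ 0.285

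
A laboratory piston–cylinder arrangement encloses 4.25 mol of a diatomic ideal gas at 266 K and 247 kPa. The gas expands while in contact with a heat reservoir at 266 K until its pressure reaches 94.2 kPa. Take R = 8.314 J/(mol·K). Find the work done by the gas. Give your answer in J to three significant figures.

W ≈ 9060 J

Isothermal process: W = nRT ln(V₂/V₁) = nRT ln(P₁/P₂).
W = (4.25)(8.314)(266) × ln(247/94.2)
  = 9399 × ln(2.622) = 9399 × 0.964
W_by_gas = 9060 J.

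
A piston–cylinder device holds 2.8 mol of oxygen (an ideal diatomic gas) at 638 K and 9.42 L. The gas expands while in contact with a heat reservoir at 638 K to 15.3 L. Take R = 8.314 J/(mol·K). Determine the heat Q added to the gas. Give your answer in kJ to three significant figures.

Isothermal ⇒ ΔU = 0, so Q = W = nRT ln(V₂/V₁).
Q = (2.8)(8.314)(638) ln(15.3/9.42) = 14852 × 0.485 = 7204 J.

Q ≈ 7.20 kJ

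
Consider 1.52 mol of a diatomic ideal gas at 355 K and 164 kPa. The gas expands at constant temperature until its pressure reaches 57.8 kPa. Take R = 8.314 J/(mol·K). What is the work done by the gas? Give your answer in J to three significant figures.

Isothermal process: W = nRT ln(V₂/V₁) = nRT ln(P₁/P₂).
W = (1.52)(8.314)(355) × ln(164/57.8)
  = 4486 × ln(2.837) = 4486 × 1.043
W_by_gas = 4679 J.

W ≈ 4680 J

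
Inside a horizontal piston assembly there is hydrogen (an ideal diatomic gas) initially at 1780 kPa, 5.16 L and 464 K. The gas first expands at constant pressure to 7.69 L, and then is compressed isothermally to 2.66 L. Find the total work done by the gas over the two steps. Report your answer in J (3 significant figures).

Step 1 (isobaric): W = PΔV = (1780 kPa)(7.69 − 5.16 L) = 4503 J.
After step 1: P = 1780 kPa, V = 7.69 L, T = 691.5 K.
Step 2 (isothermal): W = P₁V₁ ln(V₂/V₁) = (13688) ln(2.66/7.69) = -14531 J.
W_total = 4503 − 14531 = -10028 J.

W_total ≈ -10000 J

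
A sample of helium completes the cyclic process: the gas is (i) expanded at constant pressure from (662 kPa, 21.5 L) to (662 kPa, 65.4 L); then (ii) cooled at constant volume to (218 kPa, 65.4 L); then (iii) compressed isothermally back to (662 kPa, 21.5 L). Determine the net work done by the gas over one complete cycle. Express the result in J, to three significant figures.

W_net ≈ 13200 J

Leg (i): W = PΔV = (662)(65.4 − 21.5) = 29062 J.
Leg (ii): W = 0.
Leg (iii): W = PᵢVᵢ ln(V_f/Vᵢ) = (14257) ln(21.5/65.4) = -15861 J.
W_net = 29062 − 15861 = 13201 J.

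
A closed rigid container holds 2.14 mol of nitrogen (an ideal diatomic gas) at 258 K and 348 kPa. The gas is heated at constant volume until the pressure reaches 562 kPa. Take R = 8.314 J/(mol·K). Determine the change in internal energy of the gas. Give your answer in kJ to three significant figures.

ΔU ≈ 7.06 kJ

Constant volume ⇒ W = 0, so Q = ΔU = nCᵥΔT with Cᵥ = 5R/2 = 20.79 J/(mol·K).
At constant V, T₂/T₁ = P₂/P₁ ⇒ ΔT = T₁(P₂/P₁ − 1) = 258·(562/348 − 1) = 158.7 K.
ΔU = (2.14)(20.79)(158.7) = 7057 J.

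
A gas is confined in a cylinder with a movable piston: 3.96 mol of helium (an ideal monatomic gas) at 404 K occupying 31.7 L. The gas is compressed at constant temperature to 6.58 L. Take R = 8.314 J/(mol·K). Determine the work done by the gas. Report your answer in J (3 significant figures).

Isothermal: W = nRT ln(V₂/V₁).
W = (3.96)(8.314)(404) × ln(6.58/31.7)
  = 13301 × -1.572
W_by_gas = -20913 J.

W ≈ -20900 J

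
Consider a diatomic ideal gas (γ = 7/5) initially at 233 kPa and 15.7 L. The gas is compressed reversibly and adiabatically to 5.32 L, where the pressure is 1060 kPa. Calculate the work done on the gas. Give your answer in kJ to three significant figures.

Adiabatic: W = (P₁V₁ − P₂V₂)/(γ − 1) with γ = 7/5.
P₁V₁ = 3658 J, P₂V₂ = 5639 J.
W = (3658 − 5639) / 0.4 = -4953 J.
Work on gas = −W_by = 4953 J.

W ≈ 4.95 kJ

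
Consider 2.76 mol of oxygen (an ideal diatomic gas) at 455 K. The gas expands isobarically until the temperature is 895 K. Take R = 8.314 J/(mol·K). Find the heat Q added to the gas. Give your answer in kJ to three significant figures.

Isobaric: W = nRΔT = (2.76)(8.314)(440) = 10097 J.
ΔU = nCᵥΔT with Cᵥ = 5R/2: ΔU = (2.76)(20.79)(440) = 25241 J.
Q = ΔU + W = 25241 + 10097 = 35338 J.

Q ≈ 35.3 kJ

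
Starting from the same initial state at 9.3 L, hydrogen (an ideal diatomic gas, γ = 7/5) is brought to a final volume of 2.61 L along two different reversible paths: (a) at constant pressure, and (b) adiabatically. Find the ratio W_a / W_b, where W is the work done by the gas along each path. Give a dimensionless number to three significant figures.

W_a / W_b ≈ 0.434

Path (a) isobaric: W = P₁(V₂ − V₁) → W_a/(P₁V₁) = -0.7194.
Path (b) adiabatic: W = P₁V₁(1 − (V₁/V₂)^(γ−1))/(γ−1) → W_b/(P₁V₁) = -1.656.
W_a / W_b = -0.7194 / -1.656 = 0.4344.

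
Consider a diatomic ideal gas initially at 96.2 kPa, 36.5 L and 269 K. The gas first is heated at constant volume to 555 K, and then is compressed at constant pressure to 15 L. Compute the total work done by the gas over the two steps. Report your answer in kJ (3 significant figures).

Step 1 (isochoric): W = 0 (constant volume).
After step 1: P = 198.5 kPa (V unchanged).
Step 2 (isobaric): W = PΔV = (198.5 kPa)(15 − 36.5 L) = -4267 J.
W_total = 0 − 4267 = -4267 J.

W_total ≈ -4.27 kJ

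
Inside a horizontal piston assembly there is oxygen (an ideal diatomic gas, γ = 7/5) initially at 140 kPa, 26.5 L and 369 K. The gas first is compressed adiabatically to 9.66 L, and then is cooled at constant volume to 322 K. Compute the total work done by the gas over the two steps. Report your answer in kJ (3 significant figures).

W_total ≈ -4.61 kJ

Step 1 (adiabatic): W = (P₁V₁ − P₂V₂)/(γ−1) = (3710 − 5555)/0.4 = -4612 J.
Step 2 (isochoric): W = 0 (constant volume).
W_total = -4612 + 0 = -4612 J.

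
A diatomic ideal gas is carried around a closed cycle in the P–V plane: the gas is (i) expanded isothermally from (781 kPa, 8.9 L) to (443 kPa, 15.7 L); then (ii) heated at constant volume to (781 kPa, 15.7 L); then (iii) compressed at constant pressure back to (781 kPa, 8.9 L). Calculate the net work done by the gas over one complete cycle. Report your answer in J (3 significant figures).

W_net ≈ -1370 J

Leg (i): W = PᵢVᵢ ln(V_f/Vᵢ) = (6951) ln(15.7/8.9) = 3945 J.
Leg (ii): W = 0.
Leg (iii): W = PΔV = (781)(8.9 − 15.7) = -5311 J.
W_net = 3945 − 5311 = -1365 J.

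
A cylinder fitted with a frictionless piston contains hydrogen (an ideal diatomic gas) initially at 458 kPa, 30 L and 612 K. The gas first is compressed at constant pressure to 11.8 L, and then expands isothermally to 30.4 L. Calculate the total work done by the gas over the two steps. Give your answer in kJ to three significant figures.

W_total ≈ -3.22 kJ

Step 1 (isobaric): W = PΔV = (458 kPa)(11.8 − 30 L) = -8336 J.
After step 1: P = 458 kPa, V = 11.8 L, T = 240.7 K.
Step 2 (isothermal): W = P₁V₁ ln(V₂/V₁) = (5404) ln(30.4/11.8) = 5114 J.
W_total = -8336 + 5114 = -3221 J.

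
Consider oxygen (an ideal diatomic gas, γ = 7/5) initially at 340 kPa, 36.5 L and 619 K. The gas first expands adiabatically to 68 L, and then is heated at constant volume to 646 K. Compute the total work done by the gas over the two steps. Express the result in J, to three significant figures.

W_total ≈ 6840 J

Step 1 (adiabatic): W = (P₁V₁ − P₂V₂)/(γ−1) = (12410 − 9676)/0.4 = 6836 J.
Step 2 (isochoric): W = 0 (constant volume).
W_total = 6836 + 0 = 6836 J.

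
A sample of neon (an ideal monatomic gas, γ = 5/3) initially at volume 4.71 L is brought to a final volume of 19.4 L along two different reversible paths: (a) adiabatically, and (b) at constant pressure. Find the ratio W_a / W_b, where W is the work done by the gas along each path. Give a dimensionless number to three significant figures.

Path (a) adiabatic: W = P₁V₁(1 − (V₁/V₂)^(γ−1))/(γ−1) → W_a/(P₁V₁) = 0.9162.
Path (b) isobaric: W = P₁(V₂ − V₁) → W_b/(P₁V₁) = 3.119.
W_a / W_b = 0.9162 / 3.119 = 0.2938.

W_a / W_b ≈ 0.294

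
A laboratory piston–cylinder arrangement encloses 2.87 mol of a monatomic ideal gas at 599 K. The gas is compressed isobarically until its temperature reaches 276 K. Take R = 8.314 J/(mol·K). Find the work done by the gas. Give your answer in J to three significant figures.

W ≈ -7710 J

Isobaric: W = P ΔV = nR ΔT.
W = (2.87)(8.314)(276 − 599) = -7707 J.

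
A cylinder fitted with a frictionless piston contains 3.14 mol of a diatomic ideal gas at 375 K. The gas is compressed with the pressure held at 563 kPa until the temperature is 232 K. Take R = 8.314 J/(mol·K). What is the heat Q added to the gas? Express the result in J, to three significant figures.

Q ≈ -13100 J

Isobaric: W = nRΔT = (3.14)(8.314)(-143) = -3733 J.
ΔU = nCᵥΔT with Cᵥ = 5R/2: ΔU = (3.14)(20.79)(-143) = -9333 J.
Q = ΔU + W = -9333 − 3733 = -13066 J.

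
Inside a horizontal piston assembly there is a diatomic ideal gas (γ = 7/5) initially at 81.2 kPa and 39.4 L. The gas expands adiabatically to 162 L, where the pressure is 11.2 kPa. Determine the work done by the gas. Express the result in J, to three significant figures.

Adiabatic: W = (P₁V₁ − P₂V₂)/(γ − 1) with γ = 7/5.
P₁V₁ = 3199 J, P₂V₂ = 1814 J.
W = (3199 − 1814) / 0.4 = 3462 J.

W ≈ 3460 J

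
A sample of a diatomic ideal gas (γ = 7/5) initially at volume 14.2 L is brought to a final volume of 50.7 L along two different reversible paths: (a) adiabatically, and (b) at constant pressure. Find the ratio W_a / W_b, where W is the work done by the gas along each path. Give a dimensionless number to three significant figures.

Path (a) adiabatic: W = P₁V₁(1 − (V₁/V₂)^(γ−1))/(γ−1) → W_a/(P₁V₁) = 0.9974.
Path (b) isobaric: W = P₁(V₂ − V₁) → W_b/(P₁V₁) = 2.57.
W_a / W_b = 0.9974 / 2.57 = 0.388.

W_a / W_b ≈ 0.388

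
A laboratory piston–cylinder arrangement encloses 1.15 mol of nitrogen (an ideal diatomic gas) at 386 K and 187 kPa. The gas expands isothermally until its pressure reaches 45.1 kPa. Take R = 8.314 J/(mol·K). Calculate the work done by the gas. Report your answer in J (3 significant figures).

Isothermal process: W = nRT ln(V₂/V₁) = nRT ln(P₁/P₂).
W = (1.15)(8.314)(386) × ln(187/45.1)
  = 3691 × ln(4.146) = 3691 × 1.422
W_by_gas = 5249 J.

W ≈ 5250 J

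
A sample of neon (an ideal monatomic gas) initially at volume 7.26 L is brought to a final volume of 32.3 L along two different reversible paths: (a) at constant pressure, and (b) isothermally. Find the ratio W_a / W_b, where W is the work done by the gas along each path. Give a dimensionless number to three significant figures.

W_a / W_b ≈ 2.31

Path (a) isobaric: W = P₁(V₂ − V₁) → W_a/(P₁V₁) = 3.449.
Path (b) isothermal: W = P₁V₁ ln(V₂/V₁) → W_b/(P₁V₁) = 1.493.
W_a / W_b = 3.449 / 1.493 = 2.311.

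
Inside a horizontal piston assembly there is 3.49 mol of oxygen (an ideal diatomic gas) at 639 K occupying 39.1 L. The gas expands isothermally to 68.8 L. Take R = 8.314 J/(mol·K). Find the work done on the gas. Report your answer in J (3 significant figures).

Isothermal: W = nRT ln(V₂/V₁).
W = (3.49)(8.314)(639) × ln(68.8/39.1)
  = 18541 × 0.5651
W_by_gas = 10477 J; work on gas = −W_by = -10477 J.

W ≈ -10500 J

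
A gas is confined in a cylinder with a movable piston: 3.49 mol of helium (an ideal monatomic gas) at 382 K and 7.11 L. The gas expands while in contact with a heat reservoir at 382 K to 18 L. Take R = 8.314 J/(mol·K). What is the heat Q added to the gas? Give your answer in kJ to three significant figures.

Isothermal ⇒ ΔU = 0, so Q = W = nRT ln(V₂/V₁).
Q = (3.49)(8.314)(382) ln(18/7.11) = 11084 × 0.9289 = 10296 J.

Q ≈ 10.3 kJ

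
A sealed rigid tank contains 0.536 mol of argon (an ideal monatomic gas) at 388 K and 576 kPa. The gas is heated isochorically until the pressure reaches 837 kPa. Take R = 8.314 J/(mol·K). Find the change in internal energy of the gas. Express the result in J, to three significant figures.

Constant volume ⇒ W = 0, so Q = ΔU = nCᵥΔT with Cᵥ = 3R/2 = 12.47 J/(mol·K).
At constant V, T₂/T₁ = P₂/P₁ ⇒ ΔT = T₁(P₂/P₁ − 1) = 388·(837/576 − 1) = 175.8 K.
ΔU = (0.536)(12.47)(175.8) = 1175 J.

ΔU ≈ 1180 J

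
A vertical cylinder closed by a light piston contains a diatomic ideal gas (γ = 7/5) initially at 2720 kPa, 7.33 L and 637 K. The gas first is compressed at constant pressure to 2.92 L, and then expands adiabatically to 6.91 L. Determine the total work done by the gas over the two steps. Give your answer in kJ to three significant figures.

Step 1 (isobaric): W = PΔV = (2720 kPa)(2.92 − 7.33 L) = -11995 J.
After step 1: P = 2720 kPa, V = 2.92 L, T = 253.8 K.
Step 2 (adiabatic): W = (P₁V₁ − P₂V₂)/(γ−1) = (7942 − 5627)/0.4 = 5787 J.
W_total = -11995 + 5787 = -6208 J.

W_total ≈ -6.21 kJ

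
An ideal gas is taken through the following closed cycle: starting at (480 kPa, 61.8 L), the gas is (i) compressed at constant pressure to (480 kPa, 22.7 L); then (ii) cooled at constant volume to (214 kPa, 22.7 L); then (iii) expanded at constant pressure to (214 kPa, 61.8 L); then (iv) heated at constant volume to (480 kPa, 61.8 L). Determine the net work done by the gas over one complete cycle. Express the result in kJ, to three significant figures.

W_net ≈ -10.4 kJ

Constant-volume legs do no work.
W(i) = (480)(22.7 − 61.8) = -18768 J; W(iii) = (214)(61.8 − 22.7) = 8367 J.
W_net = -18768 + 8367 = -10401 J (the counter-clockwise enclosed area).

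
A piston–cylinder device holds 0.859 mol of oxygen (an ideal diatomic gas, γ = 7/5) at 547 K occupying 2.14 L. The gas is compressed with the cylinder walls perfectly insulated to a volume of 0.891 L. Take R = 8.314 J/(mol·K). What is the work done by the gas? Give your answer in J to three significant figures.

Adiabatic: TV^(γ−1) = const with γ = 7/5.
T₂ = T₁ (V₁/V₂)^(γ−1) = 547 × (2.14/0.891)^0.4 = 547 × 1.42 = 776.6 K.
W_by = nCᵥ(T₁ − T₂) = (0.859)(20.79)(547 − 776.6) = -4099 J.

W ≈ -4100 J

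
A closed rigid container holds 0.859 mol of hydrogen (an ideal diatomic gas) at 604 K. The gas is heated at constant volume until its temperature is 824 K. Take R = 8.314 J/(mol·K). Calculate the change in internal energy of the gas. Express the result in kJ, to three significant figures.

ΔU ≈ 3.93 kJ

Constant volume ⇒ W = 0, so Q = ΔU = nCᵥΔT with Cᵥ = 5R/2 = 20.79 J/(mol·K).
ΔU = (0.859)(20.79)(824 − 604) = 3928 J.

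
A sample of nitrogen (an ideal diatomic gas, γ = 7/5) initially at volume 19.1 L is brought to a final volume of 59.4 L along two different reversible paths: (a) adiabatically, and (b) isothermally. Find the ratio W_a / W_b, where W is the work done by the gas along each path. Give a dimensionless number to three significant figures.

Path (a) adiabatic: W = P₁V₁(1 − (V₁/V₂)^(γ−1))/(γ−1) → W_a/(P₁V₁) = 0.912.
Path (b) isothermal: W = P₁V₁ ln(V₂/V₁) → W_b/(P₁V₁) = 1.135.
W_a / W_b = 0.912 / 1.135 = 0.8038.

W_a / W_b ≈ 0.804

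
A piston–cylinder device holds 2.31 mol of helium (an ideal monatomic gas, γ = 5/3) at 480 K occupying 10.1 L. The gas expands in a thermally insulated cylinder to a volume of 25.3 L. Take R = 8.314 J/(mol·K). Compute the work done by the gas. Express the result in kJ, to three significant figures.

Adiabatic: TV^(γ−1) = const with γ = 5/3.
T₂ = T₁ (V₁/V₂)^(γ−1) = 480 × (10.1/25.3)^0.667 = 480 × 0.5422 = 260.2 K.
W_by = nCᵥ(T₁ − T₂) = (2.31)(12.47)(480 − 260.2) = 6331 J.

W ≈ 6.33 kJ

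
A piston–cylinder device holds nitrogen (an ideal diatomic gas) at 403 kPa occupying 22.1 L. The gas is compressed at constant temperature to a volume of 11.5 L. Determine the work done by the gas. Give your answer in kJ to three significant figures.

Isothermal: W = nRT ln(V₂/V₁) = P₁V₁ ln(V₂/V₁).
P₁V₁ = (403 kPa)(22.1 L) = 8906 J.
W = 8906 × ln(11.5/22.1) = 8906 × -0.6532
W_by_gas = -5818 J.

W ≈ -5.82 kJ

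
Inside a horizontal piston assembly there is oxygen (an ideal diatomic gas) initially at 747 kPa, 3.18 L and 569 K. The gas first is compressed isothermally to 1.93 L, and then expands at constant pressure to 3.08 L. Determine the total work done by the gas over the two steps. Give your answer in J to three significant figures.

W_total ≈ 229 J

Step 1 (isothermal): W = P₁V₁ ln(V₂/V₁) = (2375) ln(1.93/3.18) = -1186 J.
After step 1: P = 1231 kPa, V = 1.93 L, T = 569 K.
Step 2 (isobaric): W = PΔV = (1231 kPa)(3.08 − 1.93 L) = 1415 J.
W_total = -1186 + 1415 = 229.2 J.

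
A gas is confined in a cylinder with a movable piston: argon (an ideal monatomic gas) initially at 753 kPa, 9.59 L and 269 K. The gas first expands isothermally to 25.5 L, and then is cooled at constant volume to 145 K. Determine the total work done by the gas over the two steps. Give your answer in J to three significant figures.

Step 1 (isothermal): W = P₁V₁ ln(V₂/V₁) = (7221) ln(25.5/9.59) = 7062 J.
Step 2 (isochoric): W = 0 (constant volume).
W_total = 7062 + 0 = 7062 J.

W_total ≈ 7060 J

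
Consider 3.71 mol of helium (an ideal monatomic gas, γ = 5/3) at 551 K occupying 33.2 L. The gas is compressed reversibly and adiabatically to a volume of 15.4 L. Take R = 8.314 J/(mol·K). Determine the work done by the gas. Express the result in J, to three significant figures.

Adiabatic: TV^(γ−1) = const with γ = 5/3.
T₂ = T₁ (V₁/V₂)^(γ−1) = 551 × (33.2/15.4)^0.667 = 551 × 1.669 = 919.5 K.
W_by = nCᵥ(T₁ − T₂) = (3.71)(12.47)(551 − 919.5) = -17051 J.

W ≈ -17100 J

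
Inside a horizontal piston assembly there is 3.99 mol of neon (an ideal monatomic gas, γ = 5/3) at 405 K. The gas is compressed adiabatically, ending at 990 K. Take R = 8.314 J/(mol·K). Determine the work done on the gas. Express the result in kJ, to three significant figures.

Adiabatic ⇒ Q = 0, so W_by = −ΔU = nCᵥ(T₁ − T₂).
Cᵥ = 3R/2 = 12.47 J/(mol·K).
W = (3.99)(12.47)(405 − 990) = -29109 J.
Work on gas = −W_by = 29109 J.

W ≈ 29.1 kJ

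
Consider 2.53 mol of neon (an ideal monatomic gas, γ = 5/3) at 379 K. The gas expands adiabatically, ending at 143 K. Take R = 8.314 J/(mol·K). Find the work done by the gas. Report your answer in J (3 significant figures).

Adiabatic ⇒ Q = 0, so W_by = −ΔU = nCᵥ(T₁ − T₂).
Cᵥ = 3R/2 = 12.47 J/(mol·K).
W = (2.53)(12.47)(379 − 143) = 7446 J.

W ≈ 7450 J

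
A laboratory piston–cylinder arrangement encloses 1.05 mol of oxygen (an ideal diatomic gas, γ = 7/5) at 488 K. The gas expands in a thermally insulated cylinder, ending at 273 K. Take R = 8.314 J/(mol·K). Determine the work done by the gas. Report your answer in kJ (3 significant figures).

W ≈ 4.69 kJ

Adiabatic ⇒ Q = 0, so W_by = −ΔU = nCᵥ(T₁ − T₂).
Cᵥ = 5R/2 = 20.79 J/(mol·K).
W = (1.05)(20.79)(488 − 273) = 4692 J.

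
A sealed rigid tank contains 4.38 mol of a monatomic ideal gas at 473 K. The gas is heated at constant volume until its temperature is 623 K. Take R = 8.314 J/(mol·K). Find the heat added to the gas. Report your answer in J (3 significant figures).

Constant volume ⇒ W = 0, so Q = ΔU = nCᵥΔT with Cᵥ = 3R/2 = 12.47 J/(mol·K).
ΔU = (4.38)(12.47)(623 − 473) = 8193 J.

Q ≈ 8190 J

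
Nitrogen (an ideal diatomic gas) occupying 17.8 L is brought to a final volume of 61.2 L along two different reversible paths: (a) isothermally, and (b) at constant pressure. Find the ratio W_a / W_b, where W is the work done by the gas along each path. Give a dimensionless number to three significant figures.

Path (a) isothermal: W = P₁V₁ ln(V₂/V₁) → W_a/(P₁V₁) = 1.235.
Path (b) isobaric: W = P₁(V₂ − V₁) → W_b/(P₁V₁) = 2.438.
W_a / W_b = 1.235 / 2.438 = 0.5065.

W_a / W_b ≈ 0.506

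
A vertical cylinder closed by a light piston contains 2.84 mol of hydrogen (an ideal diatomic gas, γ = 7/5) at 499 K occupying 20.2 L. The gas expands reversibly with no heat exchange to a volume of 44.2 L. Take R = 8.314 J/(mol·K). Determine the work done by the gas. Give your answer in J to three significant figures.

Adiabatic: TV^(γ−1) = const with γ = 7/5.
T₂ = T₁ (V₁/V₂)^(γ−1) = 499 × (20.2/44.2)^0.4 = 499 × 0.7311 = 364.8 K.
W_by = nCᵥ(T₁ − T₂) = (2.84)(20.79)(499 − 364.8) = 7921 J.

W ≈ 7920 J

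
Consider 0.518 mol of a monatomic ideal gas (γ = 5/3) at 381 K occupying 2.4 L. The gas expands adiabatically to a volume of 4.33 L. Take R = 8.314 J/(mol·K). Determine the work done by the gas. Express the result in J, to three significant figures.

W ≈ 800 J

Adiabatic: TV^(γ−1) = const with γ = 5/3.
T₂ = T₁ (V₁/V₂)^(γ−1) = 381 × (2.4/4.33)^0.667 = 381 × 0.6748 = 257.1 K.
W_by = nCᵥ(T₁ − T₂) = (0.518)(12.47)(381 − 257.1) = 800.5 J.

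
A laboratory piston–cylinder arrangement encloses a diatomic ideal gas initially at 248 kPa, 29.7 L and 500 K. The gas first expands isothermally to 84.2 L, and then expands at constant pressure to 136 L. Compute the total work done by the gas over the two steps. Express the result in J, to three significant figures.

W_total ≈ 12200 J

Step 1 (isothermal): W = P₁V₁ ln(V₂/V₁) = (7366) ln(84.2/29.7) = 7675 J.
After step 1: P = 87.48 kPa, V = 84.2 L, T = 500 K.
Step 2 (isobaric): W = PΔV = (87.48 kPa)(136 − 84.2 L) = 4531 J.
W_total = 7675 + 4531 = 12207 J.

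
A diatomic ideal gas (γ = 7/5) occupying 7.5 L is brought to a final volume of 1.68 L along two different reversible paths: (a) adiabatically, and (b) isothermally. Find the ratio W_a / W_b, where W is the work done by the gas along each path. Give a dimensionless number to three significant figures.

Path (a) adiabatic: W = P₁V₁(1 − (V₁/V₂)^(γ−1))/(γ−1) → W_a/(P₁V₁) = -2.048.
Path (b) isothermal: W = P₁V₁ ln(V₂/V₁) → W_b/(P₁V₁) = -1.496.
W_a / W_b = -2.048 / -1.496 = 1.369.

W_a / W_b ≈ 1.37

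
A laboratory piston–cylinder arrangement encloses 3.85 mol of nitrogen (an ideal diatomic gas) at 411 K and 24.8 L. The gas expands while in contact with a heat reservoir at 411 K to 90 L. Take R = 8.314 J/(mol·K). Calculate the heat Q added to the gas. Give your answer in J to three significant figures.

Isothermal ⇒ ΔU = 0, so Q = W = nRT ln(V₂/V₁).
Q = (3.85)(8.314)(411) ln(90/24.8) = 13156 × 1.289 = 16957 J.

Q ≈ 17000 J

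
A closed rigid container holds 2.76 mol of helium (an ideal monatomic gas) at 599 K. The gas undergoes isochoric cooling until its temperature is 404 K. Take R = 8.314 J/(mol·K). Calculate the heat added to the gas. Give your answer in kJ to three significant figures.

Q ≈ -6.71 kJ

Constant volume ⇒ W = 0, so Q = ΔU = nCᵥΔT with Cᵥ = 3R/2 = 12.47 J/(mol·K).
ΔU = (2.76)(12.47)(404 − 599) = -6712 J.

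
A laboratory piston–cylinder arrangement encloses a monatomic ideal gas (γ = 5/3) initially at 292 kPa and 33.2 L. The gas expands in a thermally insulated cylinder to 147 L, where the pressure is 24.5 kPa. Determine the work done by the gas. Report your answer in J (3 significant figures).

W ≈ 9140 J

Adiabatic: W = (P₁V₁ − P₂V₂)/(γ − 1) with γ = 5/3.
P₁V₁ = 9694 J, P₂V₂ = 3602 J.
W = (9694 − 3602) / 0.6667 = 9139 J.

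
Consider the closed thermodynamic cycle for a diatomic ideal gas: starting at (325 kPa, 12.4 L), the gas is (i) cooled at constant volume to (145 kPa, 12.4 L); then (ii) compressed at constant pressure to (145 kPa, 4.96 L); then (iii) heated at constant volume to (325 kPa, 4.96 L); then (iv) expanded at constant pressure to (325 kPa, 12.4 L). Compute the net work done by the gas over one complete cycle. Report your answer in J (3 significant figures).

Constant-volume legs do no work.
W(ii) = (145)(4.96 − 12.4) = -1079 J; W(iv) = (325)(12.4 − 4.96) = 2418 J.
W_net = -1079 + 2418 = 1339 J (the clockwise enclosed area).

W_net ≈ 1340 J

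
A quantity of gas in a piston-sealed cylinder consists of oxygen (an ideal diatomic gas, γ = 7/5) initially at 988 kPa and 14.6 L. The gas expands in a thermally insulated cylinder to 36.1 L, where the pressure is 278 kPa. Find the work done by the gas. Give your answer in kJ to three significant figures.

Adiabatic: W = (P₁V₁ − P₂V₂)/(γ − 1) with γ = 7/5.
P₁V₁ = 14425 J, P₂V₂ = 10036 J.
W = (14425 − 10036) / 0.4 = 10972 J.

W ≈ 11.0 kJ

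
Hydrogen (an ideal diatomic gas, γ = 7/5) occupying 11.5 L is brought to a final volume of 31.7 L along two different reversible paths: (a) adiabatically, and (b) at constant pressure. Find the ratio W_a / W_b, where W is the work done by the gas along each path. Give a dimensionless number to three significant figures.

W_a / W_b ≈ 0.475

Path (a) adiabatic: W = P₁V₁(1 − (V₁/V₂)^(γ−1))/(γ−1) → W_a/(P₁V₁) = 0.8335.
Path (b) isobaric: W = P₁(V₂ − V₁) → W_b/(P₁V₁) = 1.757.
W_a / W_b = 0.8335 / 1.757 = 0.4745.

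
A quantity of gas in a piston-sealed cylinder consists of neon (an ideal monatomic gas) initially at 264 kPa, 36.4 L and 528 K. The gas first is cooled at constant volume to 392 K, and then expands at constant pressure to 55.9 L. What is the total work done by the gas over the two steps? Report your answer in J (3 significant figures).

Step 1 (isochoric): W = 0 (constant volume).
After step 1: P = 196 kPa (V unchanged).
Step 2 (isobaric): W = PΔV = (196 kPa)(55.9 − 36.4 L) = 3822 J.
W_total = 0 + 3822 = 3822 J.

W_total ≈ 3820 J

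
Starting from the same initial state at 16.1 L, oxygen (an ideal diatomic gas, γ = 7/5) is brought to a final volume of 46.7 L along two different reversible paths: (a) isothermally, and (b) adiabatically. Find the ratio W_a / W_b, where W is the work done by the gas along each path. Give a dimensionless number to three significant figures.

Path (a) isothermal: W = P₁V₁ ln(V₂/V₁) → W_a/(P₁V₁) = 1.065.
Path (b) adiabatic: W = P₁V₁(1 − (V₁/V₂)^(γ−1))/(γ−1) → W_b/(P₁V₁) = 0.8672.
W_a / W_b = 1.065 / 0.8672 = 1.228.

W_a / W_b ≈ 1.23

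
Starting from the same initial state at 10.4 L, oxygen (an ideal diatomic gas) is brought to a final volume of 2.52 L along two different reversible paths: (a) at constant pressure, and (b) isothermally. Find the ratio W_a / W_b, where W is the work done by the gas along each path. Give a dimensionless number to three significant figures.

W_a / W_b ≈ 0.535

Path (a) isobaric: W = P₁(V₂ − V₁) → W_a/(P₁V₁) = -0.7577.
Path (b) isothermal: W = P₁V₁ ln(V₂/V₁) → W_b/(P₁V₁) = -1.418.
W_a / W_b = -0.7577 / -1.418 = 0.5345.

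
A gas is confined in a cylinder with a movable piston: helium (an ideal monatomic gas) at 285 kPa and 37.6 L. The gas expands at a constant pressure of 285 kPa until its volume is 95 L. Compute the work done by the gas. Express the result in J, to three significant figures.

W ≈ 16400 J

Isobaric: W = P ΔV.
W = (285 kPa)(95 − 37.6 L) = (285)(57.4) = 16359 J.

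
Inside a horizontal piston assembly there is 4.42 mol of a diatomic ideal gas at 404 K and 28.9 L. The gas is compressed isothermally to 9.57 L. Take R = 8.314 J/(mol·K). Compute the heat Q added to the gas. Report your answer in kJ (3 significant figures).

Isothermal ⇒ ΔU = 0, so Q = W = nRT ln(V₂/V₁).
Q = (4.42)(8.314)(404) ln(9.57/28.9) = 14846 × -1.105 = -16408 J.

Q ≈ -16.4 kJ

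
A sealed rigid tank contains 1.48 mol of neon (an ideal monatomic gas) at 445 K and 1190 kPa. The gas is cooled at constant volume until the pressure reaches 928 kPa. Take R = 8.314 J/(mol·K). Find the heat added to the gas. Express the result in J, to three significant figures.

Q ≈ -1810 J

Constant volume ⇒ W = 0, so Q = ΔU = nCᵥΔT with Cᵥ = 3R/2 = 12.47 J/(mol·K).
At constant V, T₂/T₁ = P₂/P₁ ⇒ ΔT = T₁(P₂/P₁ − 1) = 445·(928/1190 − 1) = -97.97 K.
ΔU = (1.48)(12.47)(-97.97) = -1808 J.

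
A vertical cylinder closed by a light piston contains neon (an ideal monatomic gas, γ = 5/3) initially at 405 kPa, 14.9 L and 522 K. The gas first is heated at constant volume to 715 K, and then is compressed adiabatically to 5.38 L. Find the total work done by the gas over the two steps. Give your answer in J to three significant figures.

Step 1 (isochoric): W = 0 (constant volume).
After step 1: P = 554.7 kPa (V unchanged).
Step 2 (adiabatic): W = (P₁V₁ − P₂V₂)/(γ−1) = (8266 − 16301)/0.667 = -12053 J.
W_total = 0 − 12053 = -12053 J.

W_total ≈ -12100 J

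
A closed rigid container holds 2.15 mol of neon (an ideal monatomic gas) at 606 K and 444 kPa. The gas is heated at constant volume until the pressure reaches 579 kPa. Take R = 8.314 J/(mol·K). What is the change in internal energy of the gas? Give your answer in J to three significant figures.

ΔU ≈ 4940 J

Constant volume ⇒ W = 0, so Q = ΔU = nCᵥΔT with Cᵥ = 3R/2 = 12.47 J/(mol·K).
At constant V, T₂/T₁ = P₂/P₁ ⇒ ΔT = T₁(P₂/P₁ − 1) = 606·(579/444 − 1) = 184.3 K.
ΔU = (2.15)(12.47)(184.3) = 4940 J.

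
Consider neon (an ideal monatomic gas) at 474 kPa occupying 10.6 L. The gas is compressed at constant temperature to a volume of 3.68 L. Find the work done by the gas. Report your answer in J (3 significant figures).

Isothermal: W = nRT ln(V₂/V₁) = P₁V₁ ln(V₂/V₁).
P₁V₁ = (474 kPa)(10.6 L) = 5024 J.
W = 5024 × ln(3.68/10.6) = 5024 × -1.058
W_by_gas = -5316 J.

W ≈ -5320 J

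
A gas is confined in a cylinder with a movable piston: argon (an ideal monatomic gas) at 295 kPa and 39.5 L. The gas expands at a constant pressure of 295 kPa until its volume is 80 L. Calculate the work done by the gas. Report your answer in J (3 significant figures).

Isobaric: W = P ΔV.
W = (295 kPa)(80 − 39.5 L) = (295)(40.5) = 11948 J.

W ≈ 11900 J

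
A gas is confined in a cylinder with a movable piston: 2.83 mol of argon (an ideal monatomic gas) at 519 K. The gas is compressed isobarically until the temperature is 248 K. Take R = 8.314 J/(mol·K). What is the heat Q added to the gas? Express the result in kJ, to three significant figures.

Isobaric: W = nRΔT = (2.83)(8.314)(-271) = -6376 J.
ΔU = nCᵥΔT with Cᵥ = 3R/2: ΔU = (2.83)(12.47)(-271) = -9564 J.
Q = ΔU + W = -9564 − 6376 = -15941 J.

Q ≈ -15.9 kJ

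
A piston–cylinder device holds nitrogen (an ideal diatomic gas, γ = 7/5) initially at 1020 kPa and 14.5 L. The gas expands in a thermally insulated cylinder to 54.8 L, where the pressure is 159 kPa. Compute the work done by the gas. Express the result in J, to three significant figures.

W ≈ 15200 J

Adiabatic: W = (P₁V₁ − P₂V₂)/(γ − 1) with γ = 7/5.
P₁V₁ = 14790 J, P₂V₂ = 8713 J.
W = (14790 − 8713) / 0.4 = 15192 J.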